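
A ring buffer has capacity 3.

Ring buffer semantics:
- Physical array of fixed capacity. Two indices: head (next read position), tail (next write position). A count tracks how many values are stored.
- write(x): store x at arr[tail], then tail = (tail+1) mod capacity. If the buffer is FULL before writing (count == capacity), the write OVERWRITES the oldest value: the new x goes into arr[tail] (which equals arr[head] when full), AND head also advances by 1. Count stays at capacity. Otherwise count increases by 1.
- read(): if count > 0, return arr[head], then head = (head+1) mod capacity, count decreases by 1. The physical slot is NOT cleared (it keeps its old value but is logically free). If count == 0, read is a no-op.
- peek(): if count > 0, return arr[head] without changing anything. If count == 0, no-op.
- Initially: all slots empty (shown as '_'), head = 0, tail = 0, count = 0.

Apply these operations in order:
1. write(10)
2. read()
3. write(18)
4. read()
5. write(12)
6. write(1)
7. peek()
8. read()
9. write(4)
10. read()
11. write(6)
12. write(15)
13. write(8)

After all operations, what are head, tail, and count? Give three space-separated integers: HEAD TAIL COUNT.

After op 1 (write(10)): arr=[10 _ _] head=0 tail=1 count=1
After op 2 (read()): arr=[10 _ _] head=1 tail=1 count=0
After op 3 (write(18)): arr=[10 18 _] head=1 tail=2 count=1
After op 4 (read()): arr=[10 18 _] head=2 tail=2 count=0
After op 5 (write(12)): arr=[10 18 12] head=2 tail=0 count=1
After op 6 (write(1)): arr=[1 18 12] head=2 tail=1 count=2
After op 7 (peek()): arr=[1 18 12] head=2 tail=1 count=2
After op 8 (read()): arr=[1 18 12] head=0 tail=1 count=1
After op 9 (write(4)): arr=[1 4 12] head=0 tail=2 count=2
After op 10 (read()): arr=[1 4 12] head=1 tail=2 count=1
After op 11 (write(6)): arr=[1 4 6] head=1 tail=0 count=2
After op 12 (write(15)): arr=[15 4 6] head=1 tail=1 count=3
After op 13 (write(8)): arr=[15 8 6] head=2 tail=2 count=3

Answer: 2 2 3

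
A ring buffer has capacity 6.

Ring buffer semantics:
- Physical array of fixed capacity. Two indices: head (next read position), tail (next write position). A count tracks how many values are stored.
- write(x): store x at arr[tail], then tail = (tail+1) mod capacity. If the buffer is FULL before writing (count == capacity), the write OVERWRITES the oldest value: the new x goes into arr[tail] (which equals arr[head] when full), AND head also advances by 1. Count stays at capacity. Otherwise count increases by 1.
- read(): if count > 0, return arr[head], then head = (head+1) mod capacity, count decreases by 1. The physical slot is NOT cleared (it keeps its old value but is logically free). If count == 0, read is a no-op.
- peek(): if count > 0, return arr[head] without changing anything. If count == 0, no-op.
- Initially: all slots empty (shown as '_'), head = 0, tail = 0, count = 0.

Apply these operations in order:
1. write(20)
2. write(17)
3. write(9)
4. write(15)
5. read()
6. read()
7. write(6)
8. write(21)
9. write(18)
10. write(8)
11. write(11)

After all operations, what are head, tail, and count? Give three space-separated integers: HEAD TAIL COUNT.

After op 1 (write(20)): arr=[20 _ _ _ _ _] head=0 tail=1 count=1
After op 2 (write(17)): arr=[20 17 _ _ _ _] head=0 tail=2 count=2
After op 3 (write(9)): arr=[20 17 9 _ _ _] head=0 tail=3 count=3
After op 4 (write(15)): arr=[20 17 9 15 _ _] head=0 tail=4 count=4
After op 5 (read()): arr=[20 17 9 15 _ _] head=1 tail=4 count=3
After op 6 (read()): arr=[20 17 9 15 _ _] head=2 tail=4 count=2
After op 7 (write(6)): arr=[20 17 9 15 6 _] head=2 tail=5 count=3
After op 8 (write(21)): arr=[20 17 9 15 6 21] head=2 tail=0 count=4
After op 9 (write(18)): arr=[18 17 9 15 6 21] head=2 tail=1 count=5
After op 10 (write(8)): arr=[18 8 9 15 6 21] head=2 tail=2 count=6
After op 11 (write(11)): arr=[18 8 11 15 6 21] head=3 tail=3 count=6

Answer: 3 3 6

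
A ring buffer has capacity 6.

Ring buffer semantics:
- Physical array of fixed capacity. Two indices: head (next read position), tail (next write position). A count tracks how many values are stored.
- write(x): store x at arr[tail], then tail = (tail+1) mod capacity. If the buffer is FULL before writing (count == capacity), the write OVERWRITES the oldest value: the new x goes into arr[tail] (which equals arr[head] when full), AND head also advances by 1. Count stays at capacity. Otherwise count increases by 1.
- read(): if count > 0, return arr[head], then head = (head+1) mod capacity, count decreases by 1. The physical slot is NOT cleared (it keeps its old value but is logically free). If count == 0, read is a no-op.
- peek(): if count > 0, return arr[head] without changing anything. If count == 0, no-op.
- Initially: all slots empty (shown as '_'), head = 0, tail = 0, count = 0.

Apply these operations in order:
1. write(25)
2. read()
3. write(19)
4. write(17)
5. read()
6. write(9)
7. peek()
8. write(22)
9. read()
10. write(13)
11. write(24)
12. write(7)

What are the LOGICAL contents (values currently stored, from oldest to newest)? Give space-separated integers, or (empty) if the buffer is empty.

After op 1 (write(25)): arr=[25 _ _ _ _ _] head=0 tail=1 count=1
After op 2 (read()): arr=[25 _ _ _ _ _] head=1 tail=1 count=0
After op 3 (write(19)): arr=[25 19 _ _ _ _] head=1 tail=2 count=1
After op 4 (write(17)): arr=[25 19 17 _ _ _] head=1 tail=3 count=2
After op 5 (read()): arr=[25 19 17 _ _ _] head=2 tail=3 count=1
After op 6 (write(9)): arr=[25 19 17 9 _ _] head=2 tail=4 count=2
After op 7 (peek()): arr=[25 19 17 9 _ _] head=2 tail=4 count=2
After op 8 (write(22)): arr=[25 19 17 9 22 _] head=2 tail=5 count=3
After op 9 (read()): arr=[25 19 17 9 22 _] head=3 tail=5 count=2
After op 10 (write(13)): arr=[25 19 17 9 22 13] head=3 tail=0 count=3
After op 11 (write(24)): arr=[24 19 17 9 22 13] head=3 tail=1 count=4
After op 12 (write(7)): arr=[24 7 17 9 22 13] head=3 tail=2 count=5

Answer: 9 22 13 24 7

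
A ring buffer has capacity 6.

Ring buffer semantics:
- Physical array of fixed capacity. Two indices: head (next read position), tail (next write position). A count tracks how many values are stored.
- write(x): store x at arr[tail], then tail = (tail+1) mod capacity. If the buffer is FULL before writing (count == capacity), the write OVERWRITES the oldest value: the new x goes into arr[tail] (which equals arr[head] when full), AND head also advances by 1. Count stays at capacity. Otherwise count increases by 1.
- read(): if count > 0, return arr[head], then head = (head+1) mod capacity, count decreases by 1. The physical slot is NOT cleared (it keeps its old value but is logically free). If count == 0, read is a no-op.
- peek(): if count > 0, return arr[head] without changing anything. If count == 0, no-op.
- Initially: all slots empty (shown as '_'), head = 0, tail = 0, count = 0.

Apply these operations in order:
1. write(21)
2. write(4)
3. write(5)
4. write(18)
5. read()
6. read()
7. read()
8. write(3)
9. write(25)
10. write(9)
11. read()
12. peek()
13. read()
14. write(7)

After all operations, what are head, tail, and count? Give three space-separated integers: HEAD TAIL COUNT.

Answer: 5 2 3

Derivation:
After op 1 (write(21)): arr=[21 _ _ _ _ _] head=0 tail=1 count=1
After op 2 (write(4)): arr=[21 4 _ _ _ _] head=0 tail=2 count=2
After op 3 (write(5)): arr=[21 4 5 _ _ _] head=0 tail=3 count=3
After op 4 (write(18)): arr=[21 4 5 18 _ _] head=0 tail=4 count=4
After op 5 (read()): arr=[21 4 5 18 _ _] head=1 tail=4 count=3
After op 6 (read()): arr=[21 4 5 18 _ _] head=2 tail=4 count=2
After op 7 (read()): arr=[21 4 5 18 _ _] head=3 tail=4 count=1
After op 8 (write(3)): arr=[21 4 5 18 3 _] head=3 tail=5 count=2
After op 9 (write(25)): arr=[21 4 5 18 3 25] head=3 tail=0 count=3
After op 10 (write(9)): arr=[9 4 5 18 3 25] head=3 tail=1 count=4
After op 11 (read()): arr=[9 4 5 18 3 25] head=4 tail=1 count=3
After op 12 (peek()): arr=[9 4 5 18 3 25] head=4 tail=1 count=3
After op 13 (read()): arr=[9 4 5 18 3 25] head=5 tail=1 count=2
After op 14 (write(7)): arr=[9 7 5 18 3 25] head=5 tail=2 count=3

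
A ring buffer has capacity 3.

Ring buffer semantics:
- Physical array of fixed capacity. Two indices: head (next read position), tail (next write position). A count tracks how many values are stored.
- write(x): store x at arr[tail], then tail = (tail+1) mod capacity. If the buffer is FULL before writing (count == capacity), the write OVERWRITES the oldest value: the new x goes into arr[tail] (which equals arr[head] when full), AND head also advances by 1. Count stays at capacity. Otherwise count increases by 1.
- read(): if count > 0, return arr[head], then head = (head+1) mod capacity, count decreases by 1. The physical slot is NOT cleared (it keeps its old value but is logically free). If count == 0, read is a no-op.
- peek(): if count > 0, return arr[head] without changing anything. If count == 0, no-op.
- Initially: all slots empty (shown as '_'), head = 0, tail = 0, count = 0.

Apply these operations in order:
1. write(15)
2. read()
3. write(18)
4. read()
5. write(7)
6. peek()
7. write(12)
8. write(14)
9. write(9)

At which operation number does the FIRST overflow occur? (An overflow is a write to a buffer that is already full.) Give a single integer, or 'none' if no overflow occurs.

Answer: 9

Derivation:
After op 1 (write(15)): arr=[15 _ _] head=0 tail=1 count=1
After op 2 (read()): arr=[15 _ _] head=1 tail=1 count=0
After op 3 (write(18)): arr=[15 18 _] head=1 tail=2 count=1
After op 4 (read()): arr=[15 18 _] head=2 tail=2 count=0
After op 5 (write(7)): arr=[15 18 7] head=2 tail=0 count=1
After op 6 (peek()): arr=[15 18 7] head=2 tail=0 count=1
After op 7 (write(12)): arr=[12 18 7] head=2 tail=1 count=2
After op 8 (write(14)): arr=[12 14 7] head=2 tail=2 count=3
After op 9 (write(9)): arr=[12 14 9] head=0 tail=0 count=3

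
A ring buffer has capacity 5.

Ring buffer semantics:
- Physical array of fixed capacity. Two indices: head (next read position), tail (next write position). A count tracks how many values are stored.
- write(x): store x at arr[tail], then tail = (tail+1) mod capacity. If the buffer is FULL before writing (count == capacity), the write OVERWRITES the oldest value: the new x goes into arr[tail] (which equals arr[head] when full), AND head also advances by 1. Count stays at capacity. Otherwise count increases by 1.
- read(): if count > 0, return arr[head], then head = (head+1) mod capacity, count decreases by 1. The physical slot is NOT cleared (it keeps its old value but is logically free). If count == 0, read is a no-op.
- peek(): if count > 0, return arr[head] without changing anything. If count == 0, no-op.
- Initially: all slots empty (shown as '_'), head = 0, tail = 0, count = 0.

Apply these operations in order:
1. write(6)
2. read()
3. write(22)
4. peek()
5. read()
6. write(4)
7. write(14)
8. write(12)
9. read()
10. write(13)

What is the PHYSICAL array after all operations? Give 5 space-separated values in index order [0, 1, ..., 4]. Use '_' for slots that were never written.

After op 1 (write(6)): arr=[6 _ _ _ _] head=0 tail=1 count=1
After op 2 (read()): arr=[6 _ _ _ _] head=1 tail=1 count=0
After op 3 (write(22)): arr=[6 22 _ _ _] head=1 tail=2 count=1
After op 4 (peek()): arr=[6 22 _ _ _] head=1 tail=2 count=1
After op 5 (read()): arr=[6 22 _ _ _] head=2 tail=2 count=0
After op 6 (write(4)): arr=[6 22 4 _ _] head=2 tail=3 count=1
After op 7 (write(14)): arr=[6 22 4 14 _] head=2 tail=4 count=2
After op 8 (write(12)): arr=[6 22 4 14 12] head=2 tail=0 count=3
After op 9 (read()): arr=[6 22 4 14 12] head=3 tail=0 count=2
After op 10 (write(13)): arr=[13 22 4 14 12] head=3 tail=1 count=3

Answer: 13 22 4 14 12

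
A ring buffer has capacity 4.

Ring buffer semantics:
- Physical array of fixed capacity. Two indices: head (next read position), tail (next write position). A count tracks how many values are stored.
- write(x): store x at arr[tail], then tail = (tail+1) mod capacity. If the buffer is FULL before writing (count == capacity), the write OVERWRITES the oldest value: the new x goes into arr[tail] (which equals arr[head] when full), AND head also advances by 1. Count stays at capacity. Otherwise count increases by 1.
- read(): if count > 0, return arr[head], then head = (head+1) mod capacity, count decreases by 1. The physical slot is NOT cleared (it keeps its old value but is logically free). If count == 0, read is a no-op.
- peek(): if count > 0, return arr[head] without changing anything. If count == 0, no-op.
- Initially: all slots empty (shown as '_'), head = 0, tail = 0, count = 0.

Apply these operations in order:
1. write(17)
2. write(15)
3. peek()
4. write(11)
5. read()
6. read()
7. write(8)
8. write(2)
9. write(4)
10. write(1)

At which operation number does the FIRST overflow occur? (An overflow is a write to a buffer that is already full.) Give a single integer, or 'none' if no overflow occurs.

Answer: 10

Derivation:
After op 1 (write(17)): arr=[17 _ _ _] head=0 tail=1 count=1
After op 2 (write(15)): arr=[17 15 _ _] head=0 tail=2 count=2
After op 3 (peek()): arr=[17 15 _ _] head=0 tail=2 count=2
After op 4 (write(11)): arr=[17 15 11 _] head=0 tail=3 count=3
After op 5 (read()): arr=[17 15 11 _] head=1 tail=3 count=2
After op 6 (read()): arr=[17 15 11 _] head=2 tail=3 count=1
After op 7 (write(8)): arr=[17 15 11 8] head=2 tail=0 count=2
After op 8 (write(2)): arr=[2 15 11 8] head=2 tail=1 count=3
After op 9 (write(4)): arr=[2 4 11 8] head=2 tail=2 count=4
After op 10 (write(1)): arr=[2 4 1 8] head=3 tail=3 count=4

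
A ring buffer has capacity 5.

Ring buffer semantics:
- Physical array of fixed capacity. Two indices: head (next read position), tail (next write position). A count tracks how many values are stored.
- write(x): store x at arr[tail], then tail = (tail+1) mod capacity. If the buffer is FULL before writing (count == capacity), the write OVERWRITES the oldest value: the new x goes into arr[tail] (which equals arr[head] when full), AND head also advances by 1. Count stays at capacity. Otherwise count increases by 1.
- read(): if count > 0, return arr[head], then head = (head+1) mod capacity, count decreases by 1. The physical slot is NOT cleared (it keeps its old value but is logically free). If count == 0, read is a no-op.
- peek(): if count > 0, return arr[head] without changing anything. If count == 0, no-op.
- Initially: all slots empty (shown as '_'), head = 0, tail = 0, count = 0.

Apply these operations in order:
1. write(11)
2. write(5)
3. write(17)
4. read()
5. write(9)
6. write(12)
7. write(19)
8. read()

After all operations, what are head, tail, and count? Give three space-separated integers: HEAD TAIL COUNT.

After op 1 (write(11)): arr=[11 _ _ _ _] head=0 tail=1 count=1
After op 2 (write(5)): arr=[11 5 _ _ _] head=0 tail=2 count=2
After op 3 (write(17)): arr=[11 5 17 _ _] head=0 tail=3 count=3
After op 4 (read()): arr=[11 5 17 _ _] head=1 tail=3 count=2
After op 5 (write(9)): arr=[11 5 17 9 _] head=1 tail=4 count=3
After op 6 (write(12)): arr=[11 5 17 9 12] head=1 tail=0 count=4
After op 7 (write(19)): arr=[19 5 17 9 12] head=1 tail=1 count=5
After op 8 (read()): arr=[19 5 17 9 12] head=2 tail=1 count=4

Answer: 2 1 4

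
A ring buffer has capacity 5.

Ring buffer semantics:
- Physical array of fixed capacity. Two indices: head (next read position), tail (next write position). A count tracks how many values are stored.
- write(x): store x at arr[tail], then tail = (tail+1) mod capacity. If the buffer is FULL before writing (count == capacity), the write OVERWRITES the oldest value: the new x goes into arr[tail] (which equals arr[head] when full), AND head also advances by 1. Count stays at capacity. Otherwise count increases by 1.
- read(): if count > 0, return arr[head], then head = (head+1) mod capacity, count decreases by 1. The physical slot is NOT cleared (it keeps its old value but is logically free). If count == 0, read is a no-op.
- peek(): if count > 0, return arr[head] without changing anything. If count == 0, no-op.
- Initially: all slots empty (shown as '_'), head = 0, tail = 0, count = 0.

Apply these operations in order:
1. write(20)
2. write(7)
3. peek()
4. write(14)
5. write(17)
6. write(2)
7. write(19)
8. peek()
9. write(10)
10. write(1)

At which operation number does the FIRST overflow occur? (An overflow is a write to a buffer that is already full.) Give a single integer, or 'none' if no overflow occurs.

After op 1 (write(20)): arr=[20 _ _ _ _] head=0 tail=1 count=1
After op 2 (write(7)): arr=[20 7 _ _ _] head=0 tail=2 count=2
After op 3 (peek()): arr=[20 7 _ _ _] head=0 tail=2 count=2
After op 4 (write(14)): arr=[20 7 14 _ _] head=0 tail=3 count=3
After op 5 (write(17)): arr=[20 7 14 17 _] head=0 tail=4 count=4
After op 6 (write(2)): arr=[20 7 14 17 2] head=0 tail=0 count=5
After op 7 (write(19)): arr=[19 7 14 17 2] head=1 tail=1 count=5
After op 8 (peek()): arr=[19 7 14 17 2] head=1 tail=1 count=5
After op 9 (write(10)): arr=[19 10 14 17 2] head=2 tail=2 count=5
After op 10 (write(1)): arr=[19 10 1 17 2] head=3 tail=3 count=5

Answer: 7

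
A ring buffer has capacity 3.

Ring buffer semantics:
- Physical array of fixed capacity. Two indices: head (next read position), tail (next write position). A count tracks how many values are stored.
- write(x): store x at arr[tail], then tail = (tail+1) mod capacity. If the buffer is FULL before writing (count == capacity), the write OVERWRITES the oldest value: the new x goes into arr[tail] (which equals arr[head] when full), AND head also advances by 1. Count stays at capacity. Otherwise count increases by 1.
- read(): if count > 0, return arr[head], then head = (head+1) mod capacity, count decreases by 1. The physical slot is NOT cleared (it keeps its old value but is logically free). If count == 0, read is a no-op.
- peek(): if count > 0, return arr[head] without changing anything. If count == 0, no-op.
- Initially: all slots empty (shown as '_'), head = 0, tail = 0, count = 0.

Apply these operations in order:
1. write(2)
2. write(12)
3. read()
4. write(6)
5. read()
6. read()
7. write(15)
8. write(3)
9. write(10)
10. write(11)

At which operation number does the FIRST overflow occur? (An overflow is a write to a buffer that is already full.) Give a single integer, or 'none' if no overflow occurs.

After op 1 (write(2)): arr=[2 _ _] head=0 tail=1 count=1
After op 2 (write(12)): arr=[2 12 _] head=0 tail=2 count=2
After op 3 (read()): arr=[2 12 _] head=1 tail=2 count=1
After op 4 (write(6)): arr=[2 12 6] head=1 tail=0 count=2
After op 5 (read()): arr=[2 12 6] head=2 tail=0 count=1
After op 6 (read()): arr=[2 12 6] head=0 tail=0 count=0
After op 7 (write(15)): arr=[15 12 6] head=0 tail=1 count=1
After op 8 (write(3)): arr=[15 3 6] head=0 tail=2 count=2
After op 9 (write(10)): arr=[15 3 10] head=0 tail=0 count=3
After op 10 (write(11)): arr=[11 3 10] head=1 tail=1 count=3

Answer: 10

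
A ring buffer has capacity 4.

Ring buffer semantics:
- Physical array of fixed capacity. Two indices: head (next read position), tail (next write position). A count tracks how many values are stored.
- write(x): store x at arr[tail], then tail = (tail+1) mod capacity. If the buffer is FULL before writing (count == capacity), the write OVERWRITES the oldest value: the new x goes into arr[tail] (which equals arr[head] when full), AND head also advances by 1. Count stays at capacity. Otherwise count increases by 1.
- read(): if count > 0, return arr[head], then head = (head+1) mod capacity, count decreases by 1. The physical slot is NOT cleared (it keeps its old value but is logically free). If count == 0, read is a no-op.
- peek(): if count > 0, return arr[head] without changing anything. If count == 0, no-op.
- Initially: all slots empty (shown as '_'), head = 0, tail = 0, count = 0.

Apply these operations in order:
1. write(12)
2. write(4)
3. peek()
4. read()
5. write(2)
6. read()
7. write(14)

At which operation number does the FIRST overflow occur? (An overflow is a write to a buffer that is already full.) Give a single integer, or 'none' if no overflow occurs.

After op 1 (write(12)): arr=[12 _ _ _] head=0 tail=1 count=1
After op 2 (write(4)): arr=[12 4 _ _] head=0 tail=2 count=2
After op 3 (peek()): arr=[12 4 _ _] head=0 tail=2 count=2
After op 4 (read()): arr=[12 4 _ _] head=1 tail=2 count=1
After op 5 (write(2)): arr=[12 4 2 _] head=1 tail=3 count=2
After op 6 (read()): arr=[12 4 2 _] head=2 tail=3 count=1
After op 7 (write(14)): arr=[12 4 2 14] head=2 tail=0 count=2

Answer: none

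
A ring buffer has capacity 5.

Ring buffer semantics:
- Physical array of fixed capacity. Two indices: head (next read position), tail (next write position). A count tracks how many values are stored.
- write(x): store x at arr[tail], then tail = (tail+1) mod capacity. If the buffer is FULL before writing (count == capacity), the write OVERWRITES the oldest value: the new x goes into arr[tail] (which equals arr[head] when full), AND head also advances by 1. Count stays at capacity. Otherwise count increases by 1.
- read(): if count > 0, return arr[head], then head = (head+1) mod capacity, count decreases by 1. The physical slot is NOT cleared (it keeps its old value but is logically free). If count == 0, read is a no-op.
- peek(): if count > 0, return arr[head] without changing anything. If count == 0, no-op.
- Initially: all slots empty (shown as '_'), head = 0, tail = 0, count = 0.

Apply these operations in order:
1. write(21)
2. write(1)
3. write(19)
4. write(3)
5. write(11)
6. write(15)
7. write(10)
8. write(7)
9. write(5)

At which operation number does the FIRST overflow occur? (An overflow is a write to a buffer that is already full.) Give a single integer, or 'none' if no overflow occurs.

After op 1 (write(21)): arr=[21 _ _ _ _] head=0 tail=1 count=1
After op 2 (write(1)): arr=[21 1 _ _ _] head=0 tail=2 count=2
After op 3 (write(19)): arr=[21 1 19 _ _] head=0 tail=3 count=3
After op 4 (write(3)): arr=[21 1 19 3 _] head=0 tail=4 count=4
After op 5 (write(11)): arr=[21 1 19 3 11] head=0 tail=0 count=5
After op 6 (write(15)): arr=[15 1 19 3 11] head=1 tail=1 count=5
After op 7 (write(10)): arr=[15 10 19 3 11] head=2 tail=2 count=5
After op 8 (write(7)): arr=[15 10 7 3 11] head=3 tail=3 count=5
After op 9 (write(5)): arr=[15 10 7 5 11] head=4 tail=4 count=5

Answer: 6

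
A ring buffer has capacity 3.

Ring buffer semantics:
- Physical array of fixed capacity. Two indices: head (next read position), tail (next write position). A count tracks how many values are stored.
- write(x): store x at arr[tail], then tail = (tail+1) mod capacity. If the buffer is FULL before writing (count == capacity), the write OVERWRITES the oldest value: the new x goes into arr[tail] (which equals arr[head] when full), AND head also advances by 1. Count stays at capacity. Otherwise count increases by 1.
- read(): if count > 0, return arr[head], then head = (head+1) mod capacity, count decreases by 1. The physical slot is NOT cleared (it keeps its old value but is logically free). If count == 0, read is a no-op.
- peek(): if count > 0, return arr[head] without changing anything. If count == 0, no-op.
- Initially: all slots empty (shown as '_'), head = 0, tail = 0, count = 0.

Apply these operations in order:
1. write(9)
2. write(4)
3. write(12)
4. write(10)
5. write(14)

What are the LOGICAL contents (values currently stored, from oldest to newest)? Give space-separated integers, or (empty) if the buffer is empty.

After op 1 (write(9)): arr=[9 _ _] head=0 tail=1 count=1
After op 2 (write(4)): arr=[9 4 _] head=0 tail=2 count=2
After op 3 (write(12)): arr=[9 4 12] head=0 tail=0 count=3
After op 4 (write(10)): arr=[10 4 12] head=1 tail=1 count=3
After op 5 (write(14)): arr=[10 14 12] head=2 tail=2 count=3

Answer: 12 10 14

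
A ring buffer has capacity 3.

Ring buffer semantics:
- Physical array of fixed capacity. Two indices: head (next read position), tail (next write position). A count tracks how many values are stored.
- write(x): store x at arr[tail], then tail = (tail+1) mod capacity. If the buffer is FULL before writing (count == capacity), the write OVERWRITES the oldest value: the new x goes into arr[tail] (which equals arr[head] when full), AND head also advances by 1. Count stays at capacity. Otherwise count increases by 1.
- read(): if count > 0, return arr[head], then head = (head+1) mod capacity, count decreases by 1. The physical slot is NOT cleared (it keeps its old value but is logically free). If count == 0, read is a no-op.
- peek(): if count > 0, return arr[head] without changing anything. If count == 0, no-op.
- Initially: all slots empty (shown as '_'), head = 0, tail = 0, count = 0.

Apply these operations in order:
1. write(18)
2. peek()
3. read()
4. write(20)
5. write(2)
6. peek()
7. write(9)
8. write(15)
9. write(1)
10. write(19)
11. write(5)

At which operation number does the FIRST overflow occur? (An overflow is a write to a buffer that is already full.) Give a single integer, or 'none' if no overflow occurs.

After op 1 (write(18)): arr=[18 _ _] head=0 tail=1 count=1
After op 2 (peek()): arr=[18 _ _] head=0 tail=1 count=1
After op 3 (read()): arr=[18 _ _] head=1 tail=1 count=0
After op 4 (write(20)): arr=[18 20 _] head=1 tail=2 count=1
After op 5 (write(2)): arr=[18 20 2] head=1 tail=0 count=2
After op 6 (peek()): arr=[18 20 2] head=1 tail=0 count=2
After op 7 (write(9)): arr=[9 20 2] head=1 tail=1 count=3
After op 8 (write(15)): arr=[9 15 2] head=2 tail=2 count=3
After op 9 (write(1)): arr=[9 15 1] head=0 tail=0 count=3
After op 10 (write(19)): arr=[19 15 1] head=1 tail=1 count=3
After op 11 (write(5)): arr=[19 5 1] head=2 tail=2 count=3

Answer: 8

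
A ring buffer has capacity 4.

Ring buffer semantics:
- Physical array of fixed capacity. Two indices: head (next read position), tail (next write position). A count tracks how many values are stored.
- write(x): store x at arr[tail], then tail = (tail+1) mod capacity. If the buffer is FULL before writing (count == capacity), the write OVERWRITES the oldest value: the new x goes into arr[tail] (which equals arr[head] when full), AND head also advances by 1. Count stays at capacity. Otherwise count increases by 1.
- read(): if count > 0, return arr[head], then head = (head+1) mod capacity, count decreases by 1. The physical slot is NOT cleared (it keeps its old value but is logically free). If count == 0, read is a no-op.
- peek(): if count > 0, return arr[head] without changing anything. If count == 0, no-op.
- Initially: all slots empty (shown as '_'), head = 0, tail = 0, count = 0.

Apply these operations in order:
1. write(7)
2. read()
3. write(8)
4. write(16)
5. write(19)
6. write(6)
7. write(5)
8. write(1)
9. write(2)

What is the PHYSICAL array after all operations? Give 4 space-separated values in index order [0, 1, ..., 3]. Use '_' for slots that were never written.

Answer: 6 5 1 2

Derivation:
After op 1 (write(7)): arr=[7 _ _ _] head=0 tail=1 count=1
After op 2 (read()): arr=[7 _ _ _] head=1 tail=1 count=0
After op 3 (write(8)): arr=[7 8 _ _] head=1 tail=2 count=1
After op 4 (write(16)): arr=[7 8 16 _] head=1 tail=3 count=2
After op 5 (write(19)): arr=[7 8 16 19] head=1 tail=0 count=3
After op 6 (write(6)): arr=[6 8 16 19] head=1 tail=1 count=4
After op 7 (write(5)): arr=[6 5 16 19] head=2 tail=2 count=4
After op 8 (write(1)): arr=[6 5 1 19] head=3 tail=3 count=4
After op 9 (write(2)): arr=[6 5 1 2] head=0 tail=0 count=4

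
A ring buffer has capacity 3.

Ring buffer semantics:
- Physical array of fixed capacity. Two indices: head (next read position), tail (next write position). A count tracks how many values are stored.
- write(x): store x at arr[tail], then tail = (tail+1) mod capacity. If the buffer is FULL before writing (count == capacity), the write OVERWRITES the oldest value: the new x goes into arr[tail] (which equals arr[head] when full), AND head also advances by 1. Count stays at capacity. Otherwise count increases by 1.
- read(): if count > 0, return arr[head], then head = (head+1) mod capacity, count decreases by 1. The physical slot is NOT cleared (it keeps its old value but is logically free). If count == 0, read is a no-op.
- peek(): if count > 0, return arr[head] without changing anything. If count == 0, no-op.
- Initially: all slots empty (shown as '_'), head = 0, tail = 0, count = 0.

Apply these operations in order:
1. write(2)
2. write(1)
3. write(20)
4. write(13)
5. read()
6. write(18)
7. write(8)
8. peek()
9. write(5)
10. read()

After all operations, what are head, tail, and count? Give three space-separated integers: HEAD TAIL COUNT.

Answer: 2 1 2

Derivation:
After op 1 (write(2)): arr=[2 _ _] head=0 tail=1 count=1
After op 2 (write(1)): arr=[2 1 _] head=0 tail=2 count=2
After op 3 (write(20)): arr=[2 1 20] head=0 tail=0 count=3
After op 4 (write(13)): arr=[13 1 20] head=1 tail=1 count=3
After op 5 (read()): arr=[13 1 20] head=2 tail=1 count=2
After op 6 (write(18)): arr=[13 18 20] head=2 tail=2 count=3
After op 7 (write(8)): arr=[13 18 8] head=0 tail=0 count=3
After op 8 (peek()): arr=[13 18 8] head=0 tail=0 count=3
After op 9 (write(5)): arr=[5 18 8] head=1 tail=1 count=3
After op 10 (read()): arr=[5 18 8] head=2 tail=1 count=2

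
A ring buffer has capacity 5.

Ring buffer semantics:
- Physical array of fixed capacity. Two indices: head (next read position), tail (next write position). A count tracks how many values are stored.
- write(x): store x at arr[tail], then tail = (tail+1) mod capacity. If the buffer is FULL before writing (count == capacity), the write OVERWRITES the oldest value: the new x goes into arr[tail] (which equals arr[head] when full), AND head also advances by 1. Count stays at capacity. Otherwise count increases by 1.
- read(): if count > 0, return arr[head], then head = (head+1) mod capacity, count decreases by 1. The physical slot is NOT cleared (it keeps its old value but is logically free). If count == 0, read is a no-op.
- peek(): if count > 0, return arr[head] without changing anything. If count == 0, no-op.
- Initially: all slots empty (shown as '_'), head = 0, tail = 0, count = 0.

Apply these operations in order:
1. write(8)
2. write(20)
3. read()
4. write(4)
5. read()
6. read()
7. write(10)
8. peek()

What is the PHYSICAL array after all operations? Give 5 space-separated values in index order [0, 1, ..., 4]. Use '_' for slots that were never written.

After op 1 (write(8)): arr=[8 _ _ _ _] head=0 tail=1 count=1
After op 2 (write(20)): arr=[8 20 _ _ _] head=0 tail=2 count=2
After op 3 (read()): arr=[8 20 _ _ _] head=1 tail=2 count=1
After op 4 (write(4)): arr=[8 20 4 _ _] head=1 tail=3 count=2
After op 5 (read()): arr=[8 20 4 _ _] head=2 tail=3 count=1
After op 6 (read()): arr=[8 20 4 _ _] head=3 tail=3 count=0
After op 7 (write(10)): arr=[8 20 4 10 _] head=3 tail=4 count=1
After op 8 (peek()): arr=[8 20 4 10 _] head=3 tail=4 count=1

Answer: 8 20 4 10 _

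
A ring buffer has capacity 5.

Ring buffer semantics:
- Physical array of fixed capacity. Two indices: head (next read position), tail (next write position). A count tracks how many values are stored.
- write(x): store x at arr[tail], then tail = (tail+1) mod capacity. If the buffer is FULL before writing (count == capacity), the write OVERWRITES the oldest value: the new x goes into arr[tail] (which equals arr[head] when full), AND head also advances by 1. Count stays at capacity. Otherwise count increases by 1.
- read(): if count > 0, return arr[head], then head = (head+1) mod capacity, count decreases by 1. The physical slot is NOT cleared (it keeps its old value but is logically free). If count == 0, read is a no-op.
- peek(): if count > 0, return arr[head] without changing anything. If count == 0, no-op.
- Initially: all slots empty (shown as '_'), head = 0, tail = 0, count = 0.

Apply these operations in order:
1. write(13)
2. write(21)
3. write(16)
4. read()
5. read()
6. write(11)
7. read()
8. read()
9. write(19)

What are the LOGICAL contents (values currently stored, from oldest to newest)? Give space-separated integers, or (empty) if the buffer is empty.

Answer: 19

Derivation:
After op 1 (write(13)): arr=[13 _ _ _ _] head=0 tail=1 count=1
After op 2 (write(21)): arr=[13 21 _ _ _] head=0 tail=2 count=2
After op 3 (write(16)): arr=[13 21 16 _ _] head=0 tail=3 count=3
After op 4 (read()): arr=[13 21 16 _ _] head=1 tail=3 count=2
After op 5 (read()): arr=[13 21 16 _ _] head=2 tail=3 count=1
After op 6 (write(11)): arr=[13 21 16 11 _] head=2 tail=4 count=2
After op 7 (read()): arr=[13 21 16 11 _] head=3 tail=4 count=1
After op 8 (read()): arr=[13 21 16 11 _] head=4 tail=4 count=0
After op 9 (write(19)): arr=[13 21 16 11 19] head=4 tail=0 count=1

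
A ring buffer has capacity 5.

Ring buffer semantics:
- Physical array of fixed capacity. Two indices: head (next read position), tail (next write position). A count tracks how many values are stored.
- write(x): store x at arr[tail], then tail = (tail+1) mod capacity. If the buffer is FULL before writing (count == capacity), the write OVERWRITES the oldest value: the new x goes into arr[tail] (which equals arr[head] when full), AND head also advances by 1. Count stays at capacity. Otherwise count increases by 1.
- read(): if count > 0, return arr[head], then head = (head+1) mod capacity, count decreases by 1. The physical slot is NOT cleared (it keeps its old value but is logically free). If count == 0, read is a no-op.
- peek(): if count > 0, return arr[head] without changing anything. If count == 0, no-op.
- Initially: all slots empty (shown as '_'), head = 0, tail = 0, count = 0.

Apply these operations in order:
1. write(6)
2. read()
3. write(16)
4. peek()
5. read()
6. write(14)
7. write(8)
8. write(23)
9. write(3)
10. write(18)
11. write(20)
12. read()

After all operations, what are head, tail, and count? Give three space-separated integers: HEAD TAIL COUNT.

Answer: 4 3 4

Derivation:
After op 1 (write(6)): arr=[6 _ _ _ _] head=0 tail=1 count=1
After op 2 (read()): arr=[6 _ _ _ _] head=1 tail=1 count=0
After op 3 (write(16)): arr=[6 16 _ _ _] head=1 tail=2 count=1
After op 4 (peek()): arr=[6 16 _ _ _] head=1 tail=2 count=1
After op 5 (read()): arr=[6 16 _ _ _] head=2 tail=2 count=0
After op 6 (write(14)): arr=[6 16 14 _ _] head=2 tail=3 count=1
After op 7 (write(8)): arr=[6 16 14 8 _] head=2 tail=4 count=2
After op 8 (write(23)): arr=[6 16 14 8 23] head=2 tail=0 count=3
After op 9 (write(3)): arr=[3 16 14 8 23] head=2 tail=1 count=4
After op 10 (write(18)): arr=[3 18 14 8 23] head=2 tail=2 count=5
After op 11 (write(20)): arr=[3 18 20 8 23] head=3 tail=3 count=5
After op 12 (read()): arr=[3 18 20 8 23] head=4 tail=3 count=4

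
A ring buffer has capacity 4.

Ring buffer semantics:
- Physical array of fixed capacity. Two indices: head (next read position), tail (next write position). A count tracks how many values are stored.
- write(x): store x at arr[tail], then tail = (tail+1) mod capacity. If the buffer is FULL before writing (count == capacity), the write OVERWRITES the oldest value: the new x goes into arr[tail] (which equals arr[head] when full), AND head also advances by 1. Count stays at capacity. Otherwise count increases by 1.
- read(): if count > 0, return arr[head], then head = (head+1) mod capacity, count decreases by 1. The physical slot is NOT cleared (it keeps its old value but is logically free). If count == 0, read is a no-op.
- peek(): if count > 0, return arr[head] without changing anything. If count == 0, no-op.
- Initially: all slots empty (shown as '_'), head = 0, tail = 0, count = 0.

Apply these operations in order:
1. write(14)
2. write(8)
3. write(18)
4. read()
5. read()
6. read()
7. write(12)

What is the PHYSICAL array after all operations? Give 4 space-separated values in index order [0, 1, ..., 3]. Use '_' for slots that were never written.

Answer: 14 8 18 12

Derivation:
After op 1 (write(14)): arr=[14 _ _ _] head=0 tail=1 count=1
After op 2 (write(8)): arr=[14 8 _ _] head=0 tail=2 count=2
After op 3 (write(18)): arr=[14 8 18 _] head=0 tail=3 count=3
After op 4 (read()): arr=[14 8 18 _] head=1 tail=3 count=2
After op 5 (read()): arr=[14 8 18 _] head=2 tail=3 count=1
After op 6 (read()): arr=[14 8 18 _] head=3 tail=3 count=0
After op 7 (write(12)): arr=[14 8 18 12] head=3 tail=0 count=1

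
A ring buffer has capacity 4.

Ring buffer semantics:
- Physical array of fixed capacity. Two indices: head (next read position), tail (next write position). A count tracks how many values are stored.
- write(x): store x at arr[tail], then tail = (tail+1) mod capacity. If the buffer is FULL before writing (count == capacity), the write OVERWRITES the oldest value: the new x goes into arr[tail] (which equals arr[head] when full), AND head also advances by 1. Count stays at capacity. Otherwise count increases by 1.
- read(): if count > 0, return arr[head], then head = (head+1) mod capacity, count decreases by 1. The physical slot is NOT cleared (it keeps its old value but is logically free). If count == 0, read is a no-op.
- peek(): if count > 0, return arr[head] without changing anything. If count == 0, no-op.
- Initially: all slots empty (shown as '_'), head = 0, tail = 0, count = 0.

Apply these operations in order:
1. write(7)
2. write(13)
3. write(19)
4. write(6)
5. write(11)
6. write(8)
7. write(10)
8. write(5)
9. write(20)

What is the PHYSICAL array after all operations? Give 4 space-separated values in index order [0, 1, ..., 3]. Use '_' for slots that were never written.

Answer: 20 8 10 5

Derivation:
After op 1 (write(7)): arr=[7 _ _ _] head=0 tail=1 count=1
After op 2 (write(13)): arr=[7 13 _ _] head=0 tail=2 count=2
After op 3 (write(19)): arr=[7 13 19 _] head=0 tail=3 count=3
After op 4 (write(6)): arr=[7 13 19 6] head=0 tail=0 count=4
After op 5 (write(11)): arr=[11 13 19 6] head=1 tail=1 count=4
After op 6 (write(8)): arr=[11 8 19 6] head=2 tail=2 count=4
After op 7 (write(10)): arr=[11 8 10 6] head=3 tail=3 count=4
After op 8 (write(5)): arr=[11 8 10 5] head=0 tail=0 count=4
After op 9 (write(20)): arr=[20 8 10 5] head=1 tail=1 count=4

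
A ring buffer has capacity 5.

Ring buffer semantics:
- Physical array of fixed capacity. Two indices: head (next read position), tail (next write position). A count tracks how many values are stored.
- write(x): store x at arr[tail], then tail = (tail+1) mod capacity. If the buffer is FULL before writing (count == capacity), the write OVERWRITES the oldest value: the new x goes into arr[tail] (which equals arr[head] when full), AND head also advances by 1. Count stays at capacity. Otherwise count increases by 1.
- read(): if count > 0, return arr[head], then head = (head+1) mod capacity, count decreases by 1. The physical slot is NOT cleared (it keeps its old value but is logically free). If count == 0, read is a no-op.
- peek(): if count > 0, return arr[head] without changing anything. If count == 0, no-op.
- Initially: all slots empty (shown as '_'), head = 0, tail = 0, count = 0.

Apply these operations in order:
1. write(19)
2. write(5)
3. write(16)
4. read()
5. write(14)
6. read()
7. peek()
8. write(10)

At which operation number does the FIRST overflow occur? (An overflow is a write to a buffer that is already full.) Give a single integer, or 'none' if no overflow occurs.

Answer: none

Derivation:
After op 1 (write(19)): arr=[19 _ _ _ _] head=0 tail=1 count=1
After op 2 (write(5)): arr=[19 5 _ _ _] head=0 tail=2 count=2
After op 3 (write(16)): arr=[19 5 16 _ _] head=0 tail=3 count=3
After op 4 (read()): arr=[19 5 16 _ _] head=1 tail=3 count=2
After op 5 (write(14)): arr=[19 5 16 14 _] head=1 tail=4 count=3
After op 6 (read()): arr=[19 5 16 14 _] head=2 tail=4 count=2
After op 7 (peek()): arr=[19 5 16 14 _] head=2 tail=4 count=2
After op 8 (write(10)): arr=[19 5 16 14 10] head=2 tail=0 count=3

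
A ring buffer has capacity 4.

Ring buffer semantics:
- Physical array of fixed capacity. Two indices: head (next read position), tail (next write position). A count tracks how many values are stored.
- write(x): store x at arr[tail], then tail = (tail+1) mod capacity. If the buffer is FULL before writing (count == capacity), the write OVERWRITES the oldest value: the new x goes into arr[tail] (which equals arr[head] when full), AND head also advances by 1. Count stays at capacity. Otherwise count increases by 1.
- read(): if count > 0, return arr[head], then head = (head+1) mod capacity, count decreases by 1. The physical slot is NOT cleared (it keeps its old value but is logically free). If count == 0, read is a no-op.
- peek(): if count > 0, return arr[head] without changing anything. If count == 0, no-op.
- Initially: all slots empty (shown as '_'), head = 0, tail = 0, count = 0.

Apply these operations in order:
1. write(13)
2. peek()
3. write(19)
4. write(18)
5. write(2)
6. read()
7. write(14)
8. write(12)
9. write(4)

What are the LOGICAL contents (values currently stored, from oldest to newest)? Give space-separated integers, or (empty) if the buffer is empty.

Answer: 2 14 12 4

Derivation:
After op 1 (write(13)): arr=[13 _ _ _] head=0 tail=1 count=1
After op 2 (peek()): arr=[13 _ _ _] head=0 tail=1 count=1
After op 3 (write(19)): arr=[13 19 _ _] head=0 tail=2 count=2
After op 4 (write(18)): arr=[13 19 18 _] head=0 tail=3 count=3
After op 5 (write(2)): arr=[13 19 18 2] head=0 tail=0 count=4
After op 6 (read()): arr=[13 19 18 2] head=1 tail=0 count=3
After op 7 (write(14)): arr=[14 19 18 2] head=1 tail=1 count=4
After op 8 (write(12)): arr=[14 12 18 2] head=2 tail=2 count=4
After op 9 (write(4)): arr=[14 12 4 2] head=3 tail=3 count=4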